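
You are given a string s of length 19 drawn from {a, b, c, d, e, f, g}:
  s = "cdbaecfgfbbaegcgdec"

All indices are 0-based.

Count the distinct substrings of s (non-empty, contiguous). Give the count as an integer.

rank | idx | suffix
   0 |   3 | aecfgfbbaegcgdec
   1 |  11 | aegcgdec
   2 |   2 | baecfgfbbaegcgdec
   3 |  10 | baegcgdec
   4 |   9 | bbaegcgdec
   5 |  18 | c
   6 |   0 | cdbaecfgfbbaegcgdec
   7 |   5 | cfgfbbaegcgdec
   8 |  14 | cgdec
   9 |   1 | dbaecfgfbbaegcgdec
  10 |  16 | dec
  11 |  17 | ec
  12 |   4 | ecfgfbbaegcgdec
  13 |  12 | egcgdec
  14 |   8 | fbbaegcgdec
  15 |   6 | fgfbbaegcgdec
  16 |  13 | gcgdec
  17 |  15 | gdec
  18 |   7 | gfbbaegcgdec

SA = [3, 11, 2, 10, 9, 18, 0, 5, 14, 1, 16, 17, 4, 12, 8, 6, 13, 15, 7]
rank  pair      lcp
   1  s[3:],s[11:]  2  'ae'
   2  s[11:],s[2:]  0  ''
   3  s[2:],s[10:]  3  'bae'
   4  s[10:],s[9:]  1  'b'
   5  s[9:],s[18:]  0  ''
   6  s[18:],s[0:]  1  'c'
   7  s[0:],s[5:]  1  'c'
   8  s[5:],s[14:]  1  'c'
   9  s[14:],s[1:]  0  ''
  10  s[1:],s[16:]  1  'd'
  11  s[16:],s[17:]  0  ''
  12  s[17:],s[4:]  2  'ec'
  13  s[4:],s[12:]  1  'e'
  14  s[12:],s[8:]  0  ''
  15  s[8:],s[6:]  1  'f'
  16  s[6:],s[13:]  0  ''
  17  s[13:],s[15:]  1  'g'
  18  s[15:],s[7:]  1  'g'

n(n+1)/2 = 19·20/2 = 190
Σ LCP = 0 + 2 + 0 + 3 + 1 + 0 + 1 + 1 + 1 + 0 + 1 + 0 + 2 + 1 + 0 + 1 + 0 + 1 + 1 = 16
distinct = 190 − 16 = 174

174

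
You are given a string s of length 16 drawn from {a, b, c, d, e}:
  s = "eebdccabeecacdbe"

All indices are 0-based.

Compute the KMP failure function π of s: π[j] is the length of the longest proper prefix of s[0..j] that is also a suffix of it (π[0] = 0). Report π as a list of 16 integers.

π[0] = 0
j=1 s[j]='e': π[1]=1 (border 'e')
j=2 s[j]='b': k: 1→0; π[2]=0 (border '')
j=3 s[j]='d': π[3]=0 (border '')
j=4 s[j]='c': π[4]=0 (border '')
j=5 s[j]='c': π[5]=0 (border '')
j=6 s[j]='a': π[6]=0 (border '')
j=7 s[j]='b': π[7]=0 (border '')
j=8 s[j]='e': π[8]=1 (border 'e')
j=9 s[j]='e': π[9]=2 (border 'ee')
j=10 s[j]='c': k: 2→1→0; π[10]=0 (border '')
j=11 s[j]='a': π[11]=0 (border '')
j=12 s[j]='c': π[12]=0 (border '')
j=13 s[j]='d': π[13]=0 (border '')
j=14 s[j]='b': π[14]=0 (border '')
j=15 s[j]='e': π[15]=1 (border 'e')

[0, 1, 0, 0, 0, 0, 0, 0, 1, 2, 0, 0, 0, 0, 0, 1]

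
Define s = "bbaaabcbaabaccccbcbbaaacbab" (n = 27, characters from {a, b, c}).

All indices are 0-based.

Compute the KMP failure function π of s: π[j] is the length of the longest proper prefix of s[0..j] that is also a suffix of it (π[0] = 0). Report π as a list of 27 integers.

[0, 1, 0, 0, 0, 1, 0, 1, 0, 0, 1, 0, 0, 0, 0, 0, 1, 0, 1, 2, 3, 4, 5, 0, 1, 0, 1]

π[0] = 0
j=1 s[j]='b': π[1]=1 (border 'b')
j=2 s[j]='a': k: 1→0; π[2]=0 (border '')
j=3 s[j]='a': π[3]=0 (border '')
j=4 s[j]='a': π[4]=0 (border '')
j=5 s[j]='b': π[5]=1 (border 'b')
j=6 s[j]='c': k: 1→0; π[6]=0 (border '')
j=7 s[j]='b': π[7]=1 (border 'b')
j=8 s[j]='a': k: 1→0; π[8]=0 (border '')
j=9 s[j]='a': π[9]=0 (border '')
j=10 s[j]='b': π[10]=1 (border 'b')
j=11 s[j]='a': k: 1→0; π[11]=0 (border '')
j=12 s[j]='c': π[12]=0 (border '')
j=13 s[j]='c': π[13]=0 (border '')
j=14 s[j]='c': π[14]=0 (border '')
j=15 s[j]='c': π[15]=0 (border '')
j=16 s[j]='b': π[16]=1 (border 'b')
j=17 s[j]='c': k: 1→0; π[17]=0 (border '')
j=18 s[j]='b': π[18]=1 (border 'b')
j=19 s[j]='b': π[19]=2 (border 'bb')
j=20 s[j]='a': π[20]=3 (border 'bba')
j=21 s[j]='a': π[21]=4 (border 'bbaa')
j=22 s[j]='a': π[22]=5 (border 'bbaaa')
j=23 s[j]='c': k: 5→0; π[23]=0 (border '')
j=24 s[j]='b': π[24]=1 (border 'b')
j=25 s[j]='a': k: 1→0; π[25]=0 (border '')
j=26 s[j]='b': π[26]=1 (border 'b')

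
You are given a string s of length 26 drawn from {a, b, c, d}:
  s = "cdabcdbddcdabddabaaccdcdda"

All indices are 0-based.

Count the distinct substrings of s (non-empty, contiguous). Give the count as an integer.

rank→(start, suffix):
  0 → (25, 'a')
  1 → (17, 'aaccdcdda')
  2 → (15, 'abaaccdcdda')
  3 → (2, 'abcdbddcdabddabaaccdcdda')
  4 → (11, 'abddabaaccdcdda')
  5 → (18, 'accdcdda')
  6 → (16, 'baaccdcdda')
  7 → (3, 'bcdbddcdabddabaaccdcdda')
  8 → (12, 'bddabaaccdcdda')
  9 → (6, 'bddcdabddabaaccdcdda')
  10 → (19, 'ccdcdda')
  11 → (0, 'cdabcdbddcdabddabaaccdcdda')
  12 → (9, 'cdabddabaaccdcdda')
  13 → (4, 'cdbddcdabddabaaccdcdda')
  14 → (20, 'cdcdda')
  15 → (22, 'cdda')
  16 → (24, 'da')
  17 → (14, 'dabaaccdcdda')
  18 → (1, 'dabcdbddcdabddabaaccdcdda')
  19 → (10, 'dabddabaaccdcdda')
  20 → (5, 'dbddcdabddabaaccdcdda')
  21 → (8, 'dcdabddabaaccdcdda')
  22 → (21, 'dcdda')
  23 → (23, 'dda')
  24 → (13, 'ddabaaccdcdda')
  25 → (7, 'ddcdabddabaaccdcdda')

SA = [25, 17, 15, 2, 11, 18, 16, 3, 12, 6, 19, 0, 9, 4, 20, 22, 24, 14, 1, 10, 5, 8, 21, 23, 13, 7]
[i] adj suffixes → lcp
  [1] 25/17 → 1 ('a')
  [2] 17/15 → 1 ('a')
  [3] 15/2 → 2 ('ab')
  [4] 2/11 → 2 ('ab')
  [5] 11/18 → 1 ('a')
  [6] 18/16 → 0 ('')
  [7] 16/3 → 1 ('b')
  [8] 3/12 → 1 ('b')
  [9] 12/6 → 3 ('bdd')
  [10] 6/19 → 0 ('')
  [11] 19/0 → 1 ('c')
  [12] 0/9 → 4 ('cdab')
  [13] 9/4 → 2 ('cd')
  [14] 4/20 → 2 ('cd')
  [15] 20/22 → 2 ('cd')
  [16] 22/24 → 0 ('')
  [17] 24/14 → 2 ('da')
  [18] 14/1 → 3 ('dab')
  [19] 1/10 → 3 ('dab')
  [20] 10/5 → 1 ('d')
  [21] 5/8 → 1 ('d')
  [22] 8/21 → 3 ('dcd')
  [23] 21/23 → 1 ('d')
  [24] 23/13 → 3 ('dda')
  [25] 13/7 → 2 ('dd')

n(n+1)/2 = 26·27/2 = 351
Σ LCP = 0 + 1 + 1 + 2 + 2 + 1 + 0 + 1 + 1 + 3 + 0 + 1 + 4 + 2 + 2 + 2 + 0 + 2 + 3 + 3 + 1 + 1 + 3 + 1 + 3 + 2 = 42
distinct = 351 − 42 = 309

309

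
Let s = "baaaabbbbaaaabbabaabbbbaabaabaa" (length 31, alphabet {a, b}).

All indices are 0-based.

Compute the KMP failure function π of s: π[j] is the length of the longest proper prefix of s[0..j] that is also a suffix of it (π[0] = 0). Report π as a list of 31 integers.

[0, 0, 0, 0, 0, 1, 1, 1, 1, 2, 3, 4, 5, 6, 7, 2, 1, 2, 3, 1, 1, 1, 1, 2, 3, 1, 2, 3, 1, 2, 3]

π[0] = 0
j=1 s[j]='a': π[1]=0 (border '')
j=2 s[j]='a': π[2]=0 (border '')
j=3 s[j]='a': π[3]=0 (border '')
j=4 s[j]='a': π[4]=0 (border '')
j=5 s[j]='b': π[5]=1 (border 'b')
j=6 s[j]='b': k: 1→0; π[6]=1 (border 'b')
j=7 s[j]='b': k: 1→0; π[7]=1 (border 'b')
j=8 s[j]='b': k: 1→0; π[8]=1 (border 'b')
j=9 s[j]='a': π[9]=2 (border 'ba')
j=10 s[j]='a': π[10]=3 (border 'baa')
j=11 s[j]='a': π[11]=4 (border 'baaa')
j=12 s[j]='a': π[12]=5 (border 'baaaa')
j=13 s[j]='b': π[13]=6 (border 'baaaab')
j=14 s[j]='b': π[14]=7 (border 'baaaabb')
j=15 s[j]='a': k: 7→1; π[15]=2 (border 'ba')
j=16 s[j]='b': k: 2→0; π[16]=1 (border 'b')
j=17 s[j]='a': π[17]=2 (border 'ba')
j=18 s[j]='a': π[18]=3 (border 'baa')
j=19 s[j]='b': k: 3→0; π[19]=1 (border 'b')
j=20 s[j]='b': k: 1→0; π[20]=1 (border 'b')
j=21 s[j]='b': k: 1→0; π[21]=1 (border 'b')
j=22 s[j]='b': k: 1→0; π[22]=1 (border 'b')
j=23 s[j]='a': π[23]=2 (border 'ba')
j=24 s[j]='a': π[24]=3 (border 'baa')
j=25 s[j]='b': k: 3→0; π[25]=1 (border 'b')
j=26 s[j]='a': π[26]=2 (border 'ba')
j=27 s[j]='a': π[27]=3 (border 'baa')
j=28 s[j]='b': k: 3→0; π[28]=1 (border 'b')
j=29 s[j]='a': π[29]=2 (border 'ba')
j=30 s[j]='a': π[30]=3 (border 'baa')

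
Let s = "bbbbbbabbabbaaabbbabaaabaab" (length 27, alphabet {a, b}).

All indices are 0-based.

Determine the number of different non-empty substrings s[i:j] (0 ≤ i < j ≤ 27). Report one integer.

298

rank→(start, suffix):
  0 → (20, 'aaabaab')
  1 → (12, 'aaabbbabaaabaab')
  2 → (24, 'aab')
  3 → (21, 'aabaab')
  4 → (13, 'aabbbabaaabaab')
  5 → (25, 'ab')
  6 → (18, 'abaaabaab')
  7 → (22, 'abaab')
  8 → (9, 'abbaaabbbabaaabaab')
  9 → (6, 'abbabbaaabbbabaaabaab')
  10 → (14, 'abbbabaaabaab')
  11 → (26, 'b')
  12 → (19, 'baaabaab')
  13 → (11, 'baaabbbabaaabaab')
  14 → (23, 'baab')
  15 → (17, 'babaaabaab')
  16 → (8, 'babbaaabbbabaaabaab')
  17 → (5, 'babbabbaaabbbabaaabaab')
  18 → (10, 'bbaaabbbabaaabaab')
  19 → (16, 'bbabaaabaab')
  20 → (7, 'bbabbaaabbbabaaabaab')
  21 → (4, 'bbabbabbaaabbbabaaabaab')
  22 → (15, 'bbbabaaabaab')
  23 → (3, 'bbbabbabbaaabbbabaaabaab')
  24 → (2, 'bbbbabbabbaaabbbabaaabaab')
  25 → (1, 'bbbbbabbabbaaabbbabaaabaab')
  26 → (0, 'bbbbbbabbabbaaabbbabaaabaab')

SA = [20, 12, 24, 21, 13, 25, 18, 22, 9, 6, 14, 26, 19, 11, 23, 17, 8, 5, 10, 16, 7, 4, 15, 3, 2, 1, 0]
i: (SA[i-1],SA[i]) lcp shared
  1: (20,12) 4 'aaab'
  2: (12,24) 2 'aa'
  3: (24,21) 3 'aab'
  4: (21,13) 3 'aab'
  5: (13,25) 1 'a'
  6: (25,18) 2 'ab'
  7: (18,22) 4 'abaa'
  8: (22,9) 2 'ab'
  9: (9,6) 4 'abba'
  10: (6,14) 3 'abb'
  11: (14,26) 0 ''
  12: (26,19) 1 'b'
  13: (19,11) 5 'baaab'
  14: (11,23) 3 'baa'
  15: (23,17) 2 'ba'
  16: (17,8) 3 'bab'
  17: (8,5) 5 'babba'
  18: (5,10) 1 'b'
  19: (10,16) 3 'bba'
  20: (16,7) 4 'bbab'
  21: (7,4) 6 'bbabba'
  22: (4,15) 2 'bb'
  23: (15,3) 5 'bbbab'
  24: (3,2) 3 'bbb'
  25: (2,1) 4 'bbbb'
  26: (1,0) 5 'bbbbb'

n(n+1)/2 = 27·28/2 = 378
Σ LCP = 0 + 4 + 2 + 3 + 3 + 1 + 2 + 4 + 2 + 4 + 3 + 0 + 1 + 5 + 3 + 2 + 3 + 5 + 1 + 3 + 4 + 6 + 2 + 5 + 3 + 4 + 5 = 80
distinct = 378 − 80 = 298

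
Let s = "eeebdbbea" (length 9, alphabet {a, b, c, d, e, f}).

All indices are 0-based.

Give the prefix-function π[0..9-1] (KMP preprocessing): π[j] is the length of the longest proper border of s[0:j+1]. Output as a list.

π[0] = 0
j=1 s[j]='e': π[1]=1 (border 'e')
j=2 s[j]='e': π[2]=2 (border 'ee')
j=3 s[j]='b': k: 2→1→0; π[3]=0 (border '')
j=4 s[j]='d': π[4]=0 (border '')
j=5 s[j]='b': π[5]=0 (border '')
j=6 s[j]='b': π[6]=0 (border '')
j=7 s[j]='e': π[7]=1 (border 'e')
j=8 s[j]='a': k: 1→0; π[8]=0 (border '')

[0, 1, 2, 0, 0, 0, 0, 1, 0]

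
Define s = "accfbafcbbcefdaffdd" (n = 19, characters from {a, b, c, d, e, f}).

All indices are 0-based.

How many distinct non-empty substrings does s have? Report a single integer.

rank→(start, suffix):
  0 → (0, 'accfbafcbbcefdaffdd')
  1 → (5, 'afcbbcefdaffdd')
  2 → (14, 'affdd')
  3 → (4, 'bafcbbcefdaffdd')
  4 → (8, 'bbcefdaffdd')
  5 → (9, 'bcefdaffdd')
  6 → (7, 'cbbcefdaffdd')
  7 → (1, 'ccfbafcbbcefdaffdd')
  8 → (10, 'cefdaffdd')
  9 → (2, 'cfbafcbbcefdaffdd')
  10 → (18, 'd')
  11 → (13, 'daffdd')
  12 → (17, 'dd')
  13 → (11, 'efdaffdd')
  14 → (3, 'fbafcbbcefdaffdd')
  15 → (6, 'fcbbcefdaffdd')
  16 → (12, 'fdaffdd')
  17 → (16, 'fdd')
  18 → (15, 'ffdd')

SA = [0, 5, 14, 4, 8, 9, 7, 1, 10, 2, 18, 13, 17, 11, 3, 6, 12, 16, 15]
i: (SA[i-1],SA[i]) lcp shared
  1: (0,5) 1 'a'
  2: (5,14) 2 'af'
  3: (14,4) 0 ''
  4: (4,8) 1 'b'
  5: (8,9) 1 'b'
  6: (9,7) 0 ''
  7: (7,1) 1 'c'
  8: (1,10) 1 'c'
  9: (10,2) 1 'c'
  10: (2,18) 0 ''
  11: (18,13) 1 'd'
  12: (13,17) 1 'd'
  13: (17,11) 0 ''
  14: (11,3) 0 ''
  15: (3,6) 1 'f'
  16: (6,12) 1 'f'
  17: (12,16) 2 'fd'
  18: (16,15) 1 'f'

n(n+1)/2 = 19·20/2 = 190
Σ LCP = 0 + 1 + 2 + 0 + 1 + 1 + 0 + 1 + 1 + 1 + 0 + 1 + 1 + 0 + 0 + 1 + 1 + 2 + 1 = 15
distinct = 190 − 15 = 175

175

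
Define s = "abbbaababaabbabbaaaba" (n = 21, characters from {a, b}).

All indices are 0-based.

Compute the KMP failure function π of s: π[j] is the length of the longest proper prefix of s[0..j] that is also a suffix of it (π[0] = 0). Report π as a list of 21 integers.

π[0] = 0
j=1 s[j]='b': π[1]=0 (border '')
j=2 s[j]='b': π[2]=0 (border '')
j=3 s[j]='b': π[3]=0 (border '')
j=4 s[j]='a': π[4]=1 (border 'a')
j=5 s[j]='a': k: 1→0; π[5]=1 (border 'a')
j=6 s[j]='b': π[6]=2 (border 'ab')
j=7 s[j]='a': k: 2→0; π[7]=1 (border 'a')
j=8 s[j]='b': π[8]=2 (border 'ab')
j=9 s[j]='a': k: 2→0; π[9]=1 (border 'a')
j=10 s[j]='a': k: 1→0; π[10]=1 (border 'a')
j=11 s[j]='b': π[11]=2 (border 'ab')
j=12 s[j]='b': π[12]=3 (border 'abb')
j=13 s[j]='a': k: 3→0; π[13]=1 (border 'a')
j=14 s[j]='b': π[14]=2 (border 'ab')
j=15 s[j]='b': π[15]=3 (border 'abb')
j=16 s[j]='a': k: 3→0; π[16]=1 (border 'a')
j=17 s[j]='a': k: 1→0; π[17]=1 (border 'a')
j=18 s[j]='a': k: 1→0; π[18]=1 (border 'a')
j=19 s[j]='b': π[19]=2 (border 'ab')
j=20 s[j]='a': k: 2→0; π[20]=1 (border 'a')

[0, 0, 0, 0, 1, 1, 2, 1, 2, 1, 1, 2, 3, 1, 2, 3, 1, 1, 1, 2, 1]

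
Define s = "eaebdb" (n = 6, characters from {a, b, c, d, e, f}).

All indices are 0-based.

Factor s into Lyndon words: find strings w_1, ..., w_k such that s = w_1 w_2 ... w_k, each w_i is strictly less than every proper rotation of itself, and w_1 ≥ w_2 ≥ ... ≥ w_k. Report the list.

emit factor 1: 'e' (i=0, period=1)
emit factor 2: 'aebdb' (i=1, period=5)

["e", "aebdb"]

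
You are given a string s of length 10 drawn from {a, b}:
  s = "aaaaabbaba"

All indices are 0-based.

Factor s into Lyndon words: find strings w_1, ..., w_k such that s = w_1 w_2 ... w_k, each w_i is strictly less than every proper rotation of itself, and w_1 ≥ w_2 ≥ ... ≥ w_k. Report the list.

emit factor 1: 'aaaaabbab' (i=0, period=9)
emit factor 2: 'a' (i=9, period=1)

["aaaaabbab", "a"]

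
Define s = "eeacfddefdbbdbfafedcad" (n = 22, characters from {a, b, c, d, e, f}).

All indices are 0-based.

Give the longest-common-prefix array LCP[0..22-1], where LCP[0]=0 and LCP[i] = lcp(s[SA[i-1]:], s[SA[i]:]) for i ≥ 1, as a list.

rank | idx | suffix
   0 |   2 | acfddefdbbdbfafedcad
   1 |  20 | ad
   2 |  15 | afedcad
   3 |  10 | bbdbfafedcad
   4 |  11 | bdbfafedcad
   5 |  13 | bfafedcad
   6 |  19 | cad
   7 |   3 | cfddefdbbdbfafedcad
   8 |  21 | d
   9 |   9 | dbbdbfafedcad
  10 |  12 | dbfafedcad
  11 |  18 | dcad
  12 |   5 | ddefdbbdbfafedcad
  13 |   6 | defdbbdbfafedcad
  14 |   1 | eacfddefdbbdbfafedcad
  15 |  17 | edcad
  16 |   0 | eeacfddefdbbdbfafedcad
  17 |   7 | efdbbdbfafedcad
  18 |  14 | fafedcad
  19 |   8 | fdbbdbfafedcad
  20 |   4 | fddefdbbdbfafedcad
  21 |  16 | fedcad

SA = [2, 20, 15, 10, 11, 13, 19, 3, 21, 9, 12, 18, 5, 6, 1, 17, 0, 7, 14, 8, 4, 16]
[i] adj suffixes → lcp
  [1] 2/20 → 1 ('a')
  [2] 20/15 → 1 ('a')
  [3] 15/10 → 0 ('')
  [4] 10/11 → 1 ('b')
  [5] 11/13 → 1 ('b')
  [6] 13/19 → 0 ('')
  [7] 19/3 → 1 ('c')
  [8] 3/21 → 0 ('')
  [9] 21/9 → 1 ('d')
  [10] 9/12 → 2 ('db')
  [11] 12/18 → 1 ('d')
  [12] 18/5 → 1 ('d')
  [13] 5/6 → 1 ('d')
  [14] 6/1 → 0 ('')
  [15] 1/17 → 1 ('e')
  [16] 17/0 → 1 ('e')
  [17] 0/7 → 1 ('e')
  [18] 7/14 → 0 ('')
  [19] 14/8 → 1 ('f')
  [20] 8/4 → 2 ('fd')
  [21] 4/16 → 1 ('f')

[0, 1, 1, 0, 1, 1, 0, 1, 0, 1, 2, 1, 1, 1, 0, 1, 1, 1, 0, 1, 2, 1]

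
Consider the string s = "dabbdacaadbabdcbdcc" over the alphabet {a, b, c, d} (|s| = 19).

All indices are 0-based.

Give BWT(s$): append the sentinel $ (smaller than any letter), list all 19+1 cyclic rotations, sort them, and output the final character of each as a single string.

rank  rotation              last
    0  $dabbdacaadbabdcbdcc  c
    1  aadbabdcbdcc$dabbdac  c
    2  abbdacaadbabdcbdcc$d  d
    3  abdcbdcc$dabbdacaadb  b
    4  acaadbabdcbdcc$dabbd  d
    5  adbabdcbdcc$dabbdaca  a
    6  babdcbdcc$dabbdacaad  d
    7  bbdacaadbabdcbdcc$da  a
    8  bdacaadbabdcbdcc$dab  b
    9  bdcbdcc$dabbdacaadba  a
   10  bdcc$dabbdacaadbabdc  c
   11  c$dabbdacaadbabdcbdc  c
   12  caadbabdcbdcc$dabbda  a
   13  cbdcc$dabbdacaadbabd  d
   14  cc$dabbdacaadbabdcbd  d
   15  dabbdacaadbabdcbdcc$  $
   16  dacaadbabdcbdcc$dabb  b
   17  dbabdcbdcc$dabbdacaa  a
   18  dcbdcc$dabbdacaadbab  b
   19  dcc$dabbdacaadbabdcb  b

ccdbdadabaccadd$babb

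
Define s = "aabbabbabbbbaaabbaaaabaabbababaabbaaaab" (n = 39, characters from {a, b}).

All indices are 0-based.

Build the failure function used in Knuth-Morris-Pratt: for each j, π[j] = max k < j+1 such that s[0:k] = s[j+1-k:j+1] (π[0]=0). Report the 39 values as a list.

[0, 1, 0, 0, 1, 0, 0, 1, 0, 0, 0, 0, 1, 2, 2, 3, 4, 5, 2, 2, 2, 3, 1, 2, 3, 4, 5, 6, 1, 0, 1, 2, 3, 4, 5, 2, 2, 2, 3]

π[0] = 0
j=1 s[j]='a': π[1]=1 (border 'a')
j=2 s[j]='b': k: 1→0; π[2]=0 (border '')
j=3 s[j]='b': π[3]=0 (border '')
j=4 s[j]='a': π[4]=1 (border 'a')
j=5 s[j]='b': k: 1→0; π[5]=0 (border '')
j=6 s[j]='b': π[6]=0 (border '')
j=7 s[j]='a': π[7]=1 (border 'a')
j=8 s[j]='b': k: 1→0; π[8]=0 (border '')
j=9 s[j]='b': π[9]=0 (border '')
j=10 s[j]='b': π[10]=0 (border '')
j=11 s[j]='b': π[11]=0 (border '')
j=12 s[j]='a': π[12]=1 (border 'a')
j=13 s[j]='a': π[13]=2 (border 'aa')
j=14 s[j]='a': k: 2→1; π[14]=2 (border 'aa')
j=15 s[j]='b': π[15]=3 (border 'aab')
j=16 s[j]='b': π[16]=4 (border 'aabb')
j=17 s[j]='a': π[17]=5 (border 'aabba')
j=18 s[j]='a': k: 5→1; π[18]=2 (border 'aa')
j=19 s[j]='a': k: 2→1; π[19]=2 (border 'aa')
j=20 s[j]='a': k: 2→1; π[20]=2 (border 'aa')
j=21 s[j]='b': π[21]=3 (border 'aab')
j=22 s[j]='a': k: 3→0; π[22]=1 (border 'a')
j=23 s[j]='a': π[23]=2 (border 'aa')
j=24 s[j]='b': π[24]=3 (border 'aab')
j=25 s[j]='b': π[25]=4 (border 'aabb')
j=26 s[j]='a': π[26]=5 (border 'aabba')
j=27 s[j]='b': π[27]=6 (border 'aabbab')
j=28 s[j]='a': k: 6→0; π[28]=1 (border 'a')
j=29 s[j]='b': k: 1→0; π[29]=0 (border '')
j=30 s[j]='a': π[30]=1 (border 'a')
j=31 s[j]='a': π[31]=2 (border 'aa')
j=32 s[j]='b': π[32]=3 (border 'aab')
j=33 s[j]='b': π[33]=4 (border 'aabb')
j=34 s[j]='a': π[34]=5 (border 'aabba')
j=35 s[j]='a': k: 5→1; π[35]=2 (border 'aa')
j=36 s[j]='a': k: 2→1; π[36]=2 (border 'aa')
j=37 s[j]='a': k: 2→1; π[37]=2 (border 'aa')
j=38 s[j]='b': π[38]=3 (border 'aab')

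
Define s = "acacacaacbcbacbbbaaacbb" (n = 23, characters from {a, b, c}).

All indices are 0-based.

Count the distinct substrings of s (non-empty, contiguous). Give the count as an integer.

rank→(start, suffix):
  0 → (17, 'aaacbb')
  1 → (18, 'aacbb')
  2 → (6, 'aacbcbacbbbaaacbb')
  3 → (4, 'acaacbcbacbbbaaacbb')
  4 → (2, 'acacaacbcbacbbbaaacbb')
  5 → (0, 'acacacaacbcbacbbbaaacbb')
  6 → (19, 'acbb')
  7 → (12, 'acbbbaaacbb')
  8 → (7, 'acbcbacbbbaaacbb')
  9 → (22, 'b')
  10 → (16, 'baaacbb')
  11 → (11, 'bacbbbaaacbb')
  12 → (21, 'bb')
  13 → (15, 'bbaaacbb')
  14 → (14, 'bbbaaacbb')
  15 → (9, 'bcbacbbbaaacbb')
  16 → (5, 'caacbcbacbbbaaacbb')
  17 → (3, 'cacaacbcbacbbbaaacbb')
  18 → (1, 'cacacaacbcbacbbbaaacbb')
  19 → (10, 'cbacbbbaaacbb')
  20 → (20, 'cbb')
  21 → (13, 'cbbbaaacbb')
  22 → (8, 'cbcbacbbbaaacbb')

SA = [17, 18, 6, 4, 2, 0, 19, 12, 7, 22, 16, 11, 21, 15, 14, 9, 5, 3, 1, 10, 20, 13, 8]
i: (SA[i-1],SA[i]) lcp shared
  1: (17,18) 2 'aa'
  2: (18,6) 4 'aacb'
  3: (6,4) 1 'a'
  4: (4,2) 3 'aca'
  5: (2,0) 5 'acaca'
  6: (0,19) 2 'ac'
  7: (19,12) 4 'acbb'
  8: (12,7) 3 'acb'
  9: (7,22) 0 ''
  10: (22,16) 1 'b'
  11: (16,11) 2 'ba'
  12: (11,21) 1 'b'
  13: (21,15) 2 'bb'
  14: (15,14) 2 'bb'
  15: (14,9) 1 'b'
  16: (9,5) 0 ''
  17: (5,3) 2 'ca'
  18: (3,1) 4 'caca'
  19: (1,10) 1 'c'
  20: (10,20) 2 'cb'
  21: (20,13) 3 'cbb'
  22: (13,8) 2 'cb'

n(n+1)/2 = 23·24/2 = 276
Σ LCP = 0 + 2 + 4 + 1 + 3 + 5 + 2 + 4 + 3 + 0 + 1 + 2 + 1 + 2 + 2 + 1 + 0 + 2 + 4 + 1 + 2 + 3 + 2 = 47
distinct = 276 − 47 = 229

229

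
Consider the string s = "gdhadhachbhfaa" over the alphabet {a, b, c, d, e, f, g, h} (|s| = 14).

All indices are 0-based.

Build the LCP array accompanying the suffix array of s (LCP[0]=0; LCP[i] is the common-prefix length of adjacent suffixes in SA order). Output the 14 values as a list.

rank | idx | suffix
   0 |  13 | a
   1 |  12 | aa
   2 |   6 | achbhfaa
   3 |   3 | adhachbhfaa
   4 |   9 | bhfaa
   5 |   7 | chbhfaa
   6 |   4 | dhachbhfaa
   7 |   1 | dhadhachbhfaa
   8 |  11 | faa
   9 |   0 | gdhadhachbhfaa
  10 |   5 | hachbhfaa
  11 |   2 | hadhachbhfaa
  12 |   8 | hbhfaa
  13 |  10 | hfaa

SA = [13, 12, 6, 3, 9, 7, 4, 1, 11, 0, 5, 2, 8, 10]
rank  pair      lcp
   1  s[13:],s[12:]  1  'a'
   2  s[12:],s[6:]  1  'a'
   3  s[6:],s[3:]  1  'a'
   4  s[3:],s[9:]  0  ''
   5  s[9:],s[7:]  0  ''
   6  s[7:],s[4:]  0  ''
   7  s[4:],s[1:]  3  'dha'
   8  s[1:],s[11:]  0  ''
   9  s[11:],s[0:]  0  ''
  10  s[0:],s[5:]  0  ''
  11  s[5:],s[2:]  2  'ha'
  12  s[2:],s[8:]  1  'h'
  13  s[8:],s[10:]  1  'h'

[0, 1, 1, 1, 0, 0, 0, 3, 0, 0, 0, 2, 1, 1]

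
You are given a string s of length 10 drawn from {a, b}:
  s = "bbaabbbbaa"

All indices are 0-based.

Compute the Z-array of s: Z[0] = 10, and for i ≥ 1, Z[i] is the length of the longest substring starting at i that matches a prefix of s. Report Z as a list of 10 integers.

Z[0]=10
i=1: i≥r, start 0; Z[1]=1 scan→box=[1,2)
i=2: i≥r, start 0; Z[2]=0
i=3: i≥r, start 0; Z[3]=0
i=4: i≥r, start 0; Z[4]=2 scan→box=[4,6)
i=5: min(r-i=1, Z[1]=1)=1; Z[5]=2 scan→box=[5,7)
i=6: min(r-i=1, Z[1]=1)=1; Z[6]=4 scan→box=[6,10)
i=7: min(r-i=3, Z[1]=1)=1; Z[7]=1
i=8: min(r-i=2, Z[2]=0)=0; Z[8]=0
i=9: min(r-i=1, Z[3]=0)=0; Z[9]=0

[10, 1, 0, 0, 2, 2, 4, 1, 0, 0]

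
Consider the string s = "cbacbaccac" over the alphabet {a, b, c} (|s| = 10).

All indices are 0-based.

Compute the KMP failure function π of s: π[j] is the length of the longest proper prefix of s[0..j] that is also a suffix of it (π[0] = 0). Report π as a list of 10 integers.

[0, 0, 0, 1, 2, 3, 4, 1, 0, 1]

π[0] = 0
j=1 s[j]='b': π[1]=0 (border '')
j=2 s[j]='a': π[2]=0 (border '')
j=3 s[j]='c': π[3]=1 (border 'c')
j=4 s[j]='b': π[4]=2 (border 'cb')
j=5 s[j]='a': π[5]=3 (border 'cba')
j=6 s[j]='c': π[6]=4 (border 'cbac')
j=7 s[j]='c': k: 4→1→0; π[7]=1 (border 'c')
j=8 s[j]='a': k: 1→0; π[8]=0 (border '')
j=9 s[j]='c': π[9]=1 (border 'c')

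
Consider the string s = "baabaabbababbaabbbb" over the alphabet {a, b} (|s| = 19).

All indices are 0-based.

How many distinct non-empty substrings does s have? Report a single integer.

144

rank | idx | suffix
   0 |   1 | aabaabbababbaabbbb
   1 |   4 | aabbababbaabbbb
   2 |  13 | aabbbb
   3 |   2 | abaabbababbaabbbb
   4 |   8 | ababbaabbbb
   5 |  10 | abbaabbbb
   6 |   5 | abbababbaabbbb
   7 |  14 | abbbb
   8 |  18 | b
   9 |   0 | baabaabbababbaabbbb
  10 |   3 | baabbababbaabbbb
  11 |  12 | baabbbb
  12 |   7 | bababbaabbbb
  13 |   9 | babbaabbbb
  14 |  17 | bb
  15 |  11 | bbaabbbb
  16 |   6 | bbababbaabbbb
  17 |  16 | bbb
  18 |  15 | bbbb

SA = [1, 4, 13, 2, 8, 10, 5, 14, 18, 0, 3, 12, 7, 9, 17, 11, 6, 16, 15]
[i] adj suffixes → lcp
  [1] 1/4 → 3 ('aab')
  [2] 4/13 → 4 ('aabb')
  [3] 13/2 → 1 ('a')
  [4] 2/8 → 3 ('aba')
  [5] 8/10 → 2 ('ab')
  [6] 10/5 → 4 ('abba')
  [7] 5/14 → 3 ('abb')
  [8] 14/18 → 0 ('')
  [9] 18/0 → 1 ('b')
  [10] 0/3 → 4 ('baab')
  [11] 3/12 → 5 ('baabb')
  [12] 12/7 → 2 ('ba')
  [13] 7/9 → 3 ('bab')
  [14] 9/17 → 1 ('b')
  [15] 17/11 → 2 ('bb')
  [16] 11/6 → 3 ('bba')
  [17] 6/16 → 2 ('bb')
  [18] 16/15 → 3 ('bbb')

n(n+1)/2 = 19·20/2 = 190
Σ LCP = 0 + 3 + 4 + 1 + 3 + 2 + 4 + 3 + 0 + 1 + 4 + 5 + 2 + 3 + 1 + 2 + 3 + 2 + 3 = 46
distinct = 190 − 46 = 144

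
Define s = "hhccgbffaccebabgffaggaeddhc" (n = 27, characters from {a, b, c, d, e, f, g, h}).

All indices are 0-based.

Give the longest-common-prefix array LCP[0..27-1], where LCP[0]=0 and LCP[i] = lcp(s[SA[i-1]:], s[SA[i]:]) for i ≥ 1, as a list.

[0, 1, 1, 1, 0, 1, 1, 0, 1, 2, 1, 1, 0, 1, 0, 1, 0, 2, 1, 3, 0, 1, 1, 1, 0, 2, 1]

rank→(start, suffix):
  0 → (13, 'abgffaggaeddhc')
  1 → (8, 'accebabgffaggaeddhc')
  2 → (21, 'aeddhc')
  3 → (18, 'aggaeddhc')
  4 → (12, 'babgffaggaeddhc')
  5 → (5, 'bffaccebabgffaggaeddhc')
  6 → (14, 'bgffaggaeddhc')
  7 → (26, 'c')
  8 → (9, 'ccebabgffaggaeddhc')
  9 → (2, 'ccgbffaccebabgffaggaeddhc')
  10 → (10, 'cebabgffaggaeddhc')
  11 → (3, 'cgbffaccebabgffaggaeddhc')
  12 → (23, 'ddhc')
  13 → (24, 'dhc')
  14 → (11, 'ebabgffaggaeddhc')
  15 → (22, 'eddhc')
  16 → (7, 'faccebabgffaggaeddhc')
  17 → (17, 'faggaeddhc')
  18 → (6, 'ffaccebabgffaggaeddhc')
  19 → (16, 'ffaggaeddhc')
  20 → (20, 'gaeddhc')
  21 → (4, 'gbffaccebabgffaggaeddhc')
  22 → (15, 'gffaggaeddhc')
  23 → (19, 'ggaeddhc')
  24 → (25, 'hc')
  25 → (1, 'hccgbffaccebabgffaggaeddhc')
  26 → (0, 'hhccgbffaccebabgffaggaeddhc')

SA = [13, 8, 21, 18, 12, 5, 14, 26, 9, 2, 10, 3, 23, 24, 11, 22, 7, 17, 6, 16, 20, 4, 15, 19, 25, 1, 0]
i: (SA[i-1],SA[i]) lcp shared
  1: (13,8) 1 'a'
  2: (8,21) 1 'a'
  3: (21,18) 1 'a'
  4: (18,12) 0 ''
  5: (12,5) 1 'b'
  6: (5,14) 1 'b'
  7: (14,26) 0 ''
  8: (26,9) 1 'c'
  9: (9,2) 2 'cc'
  10: (2,10) 1 'c'
  11: (10,3) 1 'c'
  12: (3,23) 0 ''
  13: (23,24) 1 'd'
  14: (24,11) 0 ''
  15: (11,22) 1 'e'
  16: (22,7) 0 ''
  17: (7,17) 2 'fa'
  18: (17,6) 1 'f'
  19: (6,16) 3 'ffa'
  20: (16,20) 0 ''
  21: (20,4) 1 'g'
  22: (4,15) 1 'g'
  23: (15,19) 1 'g'
  24: (19,25) 0 ''
  25: (25,1) 2 'hc'
  26: (1,0) 1 'h'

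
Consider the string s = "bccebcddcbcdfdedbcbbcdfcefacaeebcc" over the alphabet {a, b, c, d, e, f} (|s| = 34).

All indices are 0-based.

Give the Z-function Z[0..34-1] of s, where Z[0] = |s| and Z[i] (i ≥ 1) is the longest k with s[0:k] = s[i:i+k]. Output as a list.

Z[0]=34
i=1: outside box; Z[1]=0
i=2: outside box; Z[2]=0
i=3: outside box; Z[3]=0
i=4: outside box; Z[4]=2 extend→box=[4,6)
i=5: min(r-i=1, Z[1]=0)=0; Z[5]=0
i=6: outside box; Z[6]=0
i=7: outside box; Z[7]=0
i=8: outside box; Z[8]=0
i=9: outside box; Z[9]=2 extend→box=[9,11)
i=10: min(r-i=1, Z[1]=0)=0; Z[10]=0
i=11: outside box; Z[11]=0
i=12: outside box; Z[12]=0
i=13: outside box; Z[13]=0
i=14: outside box; Z[14]=0
i=15: outside box; Z[15]=0
i=16: outside box; Z[16]=2 extend→box=[16,18)
i=17: min(r-i=1, Z[1]=0)=0; Z[17]=0
i=18: outside box; Z[18]=1 extend→box=[18,19)
i=19: outside box; Z[19]=2 extend→box=[19,21)
i=20: min(r-i=1, Z[1]=0)=0; Z[20]=0
i=21: outside box; Z[21]=0
i=22: outside box; Z[22]=0
i=23: outside box; Z[23]=0
i=24: outside box; Z[24]=0
i=25: outside box; Z[25]=0
i=26: outside box; Z[26]=0
i=27: outside box; Z[27]=0
i=28: outside box; Z[28]=0
i=29: outside box; Z[29]=0
i=30: outside box; Z[30]=0
i=31: outside box; Z[31]=3 extend→box=[31,34)
i=32: min(r-i=2, Z[1]=0)=0; Z[32]=0
i=33: min(r-i=1, Z[2]=0)=0; Z[33]=0

[34, 0, 0, 0, 2, 0, 0, 0, 0, 2, 0, 0, 0, 0, 0, 0, 2, 0, 1, 2, 0, 0, 0, 0, 0, 0, 0, 0, 0, 0, 0, 3, 0, 0]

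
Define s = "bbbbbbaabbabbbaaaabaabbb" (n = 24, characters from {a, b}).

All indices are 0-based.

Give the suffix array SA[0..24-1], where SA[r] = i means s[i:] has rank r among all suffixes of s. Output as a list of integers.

rank→(start, suffix):
  0 → (14, 'aaaabaabbb')
  1 → (15, 'aaabaabbb')
  2 → (16, 'aabaabbb')
  3 → (6, 'aabbabbbaaaabaabbb')
  4 → (19, 'aabbb')
  5 → (17, 'abaabbb')
  6 → (7, 'abbabbbaaaabaabbb')
  7 → (20, 'abbb')
  8 → (10, 'abbbaaaabaabbb')
  9 → (23, 'b')
  10 → (13, 'baaaabaabbb')
  11 → (5, 'baabbabbbaaaabaabbb')
  12 → (18, 'baabbb')
  13 → (9, 'babbbaaaabaabbb')
  14 → (22, 'bb')
  15 → (12, 'bbaaaabaabbb')
  16 → (4, 'bbaabbabbbaaaabaabbb')
  17 → (8, 'bbabbbaaaabaabbb')
  18 → (21, 'bbb')
  19 → (11, 'bbbaaaabaabbb')
  20 → (3, 'bbbaabbabbbaaaabaabbb')
  21 → (2, 'bbbbaabbabbbaaaabaabbb')
  22 → (1, 'bbbbbaabbabbbaaaabaabbb')
  23 → (0, 'bbbbbbaabbabbbaaaabaabbb')

[14, 15, 16, 6, 19, 17, 7, 20, 10, 23, 13, 5, 18, 9, 22, 12, 4, 8, 21, 11, 3, 2, 1, 0]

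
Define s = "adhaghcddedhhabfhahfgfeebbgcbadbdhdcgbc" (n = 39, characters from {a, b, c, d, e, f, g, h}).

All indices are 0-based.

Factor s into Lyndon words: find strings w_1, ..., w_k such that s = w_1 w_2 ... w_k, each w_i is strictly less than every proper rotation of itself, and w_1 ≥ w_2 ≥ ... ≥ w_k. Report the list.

emit factor 1: 'adhaghcddedhh' (i=0, period=13)
emit factor 2: 'abfhahfgfeebbgcbadbdhdcgbc' (i=13, period=26)

["adhaghcddedhh", "abfhahfgfeebbgcbadbdhdcgbc"]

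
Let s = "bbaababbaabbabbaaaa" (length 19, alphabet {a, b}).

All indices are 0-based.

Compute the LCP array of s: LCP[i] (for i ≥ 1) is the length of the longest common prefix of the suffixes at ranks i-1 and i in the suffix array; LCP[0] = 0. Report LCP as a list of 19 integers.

[0, 1, 2, 3, 2, 3, 1, 2, 5, 4, 0, 3, 4, 2, 6, 1, 4, 5, 3]

rank | idx | suffix
   0 |  18 | a
   1 |  17 | aa
   2 |  16 | aaa
   3 |  15 | aaaa
   4 |   2 | aababbaabbabbaaaa
   5 |   8 | aabbabbaaaa
   6 |   3 | ababbaabbabbaaaa
   7 |  12 | abbaaaa
   8 |   5 | abbaabbabbaaaa
   9 |   9 | abbabbaaaa
  10 |  14 | baaaa
  11 |   1 | baababbaabbabbaaaa
  12 |   7 | baabbabbaaaa
  13 |  11 | babbaaaa
  14 |   4 | babbaabbabbaaaa
  15 |  13 | bbaaaa
  16 |   0 | bbaababbaabbabbaaaa
  17 |   6 | bbaabbabbaaaa
  18 |  10 | bbabbaaaa

SA = [18, 17, 16, 15, 2, 8, 3, 12, 5, 9, 14, 1, 7, 11, 4, 13, 0, 6, 10]
rank  pair      lcp
   1  s[18:],s[17:]  1  'a'
   2  s[17:],s[16:]  2  'aa'
   3  s[16:],s[15:]  3  'aaa'
   4  s[15:],s[2:]  2  'aa'
   5  s[2:],s[8:]  3  'aab'
   6  s[8:],s[3:]  1  'a'
   7  s[3:],s[12:]  2  'ab'
   8  s[12:],s[5:]  5  'abbaa'
   9  s[5:],s[9:]  4  'abba'
  10  s[9:],s[14:]  0  ''
  11  s[14:],s[1:]  3  'baa'
  12  s[1:],s[7:]  4  'baab'
  13  s[7:],s[11:]  2  'ba'
  14  s[11:],s[4:]  6  'babbaa'
  15  s[4:],s[13:]  1  'b'
  16  s[13:],s[0:]  4  'bbaa'
  17  s[0:],s[6:]  5  'bbaab'
  18  s[6:],s[10:]  3  'bba'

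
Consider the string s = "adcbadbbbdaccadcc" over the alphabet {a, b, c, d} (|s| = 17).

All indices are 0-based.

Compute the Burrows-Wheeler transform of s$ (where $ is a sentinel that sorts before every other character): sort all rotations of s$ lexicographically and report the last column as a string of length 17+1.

cdb$ccdbbccddabaaa

rank  rotation            last
    0  $adcbadbbbdaccadcc  c
    1  accadcc$adcbadbbbd  d
    2  adbbbdaccadcc$adcb  b
    3  adcbadbbbdaccadcc$  $
    4  adcc$adcbadbbbdacc  c
    5  badbbbdaccadcc$adc  c
    6  bbbdaccadcc$adcbad  d
    7  bbdaccadcc$adcbadb  b
    8  bdaccadcc$adcbadbb  b
    9  c$adcbadbbbdaccadc  c
   10  cadcc$adcbadbbbdac  c
   11  cbadbbbdaccadcc$ad  d
   12  cc$adcbadbbbdaccad  d
   13  ccadcc$adcbadbbbda  a
   14  daccadcc$adcbadbbb  b
   15  dbbbdaccadcc$adcba  a
   16  dcbadbbbdaccadcc$a  a
   17  dcc$adcbadbbbdacca  a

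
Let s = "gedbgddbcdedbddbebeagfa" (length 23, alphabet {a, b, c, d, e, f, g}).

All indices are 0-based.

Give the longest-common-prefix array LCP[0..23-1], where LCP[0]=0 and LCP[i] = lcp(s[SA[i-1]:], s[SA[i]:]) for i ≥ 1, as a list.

[0, 1, 0, 1, 1, 2, 1, 0, 0, 2, 2, 2, 1, 3, 1, 0, 1, 1, 3, 0, 0, 1, 1]

rank | idx | suffix
   0 |  22 | a
   1 |  19 | agfa
   2 |   7 | bcdedbddbebeagfa
   3 |  12 | bddbebeagfa
   4 |  17 | beagfa
   5 |  15 | bebeagfa
   6 |   3 | bgddbcdedbddbebeagfa
   7 |   8 | cdedbddbebeagfa
   8 |   6 | dbcdedbddbebeagfa
   9 |  11 | dbddbebeagfa
  10 |  14 | dbebeagfa
  11 |   2 | dbgddbcdedbddbebeagfa
  12 |   5 | ddbcdedbddbebeagfa
  13 |  13 | ddbebeagfa
  14 |   9 | dedbddbebeagfa
  15 |  18 | eagfa
  16 |  16 | ebeagfa
  17 |  10 | edbddbebeagfa
  18 |   1 | edbgddbcdedbddbebeagfa
  19 |  21 | fa
  20 |   4 | gddbcdedbddbebeagfa
  21 |   0 | gedbgddbcdedbddbebeagfa
  22 |  20 | gfa

SA = [22, 19, 7, 12, 17, 15, 3, 8, 6, 11, 14, 2, 5, 13, 9, 18, 16, 10, 1, 21, 4, 0, 20]
rank  pair      lcp
   1  s[22:],s[19:]  1  'a'
   2  s[19:],s[7:]  0  ''
   3  s[7:],s[12:]  1  'b'
   4  s[12:],s[17:]  1  'b'
   5  s[17:],s[15:]  2  'be'
   6  s[15:],s[3:]  1  'b'
   7  s[3:],s[8:]  0  ''
   8  s[8:],s[6:]  0  ''
   9  s[6:],s[11:]  2  'db'
  10  s[11:],s[14:]  2  'db'
  11  s[14:],s[2:]  2  'db'
  12  s[2:],s[5:]  1  'd'
  13  s[5:],s[13:]  3  'ddb'
  14  s[13:],s[9:]  1  'd'
  15  s[9:],s[18:]  0  ''
  16  s[18:],s[16:]  1  'e'
  17  s[16:],s[10:]  1  'e'
  18  s[10:],s[1:]  3  'edb'
  19  s[1:],s[21:]  0  ''
  20  s[21:],s[4:]  0  ''
  21  s[4:],s[0:]  1  'g'
  22  s[0:],s[20:]  1  'g'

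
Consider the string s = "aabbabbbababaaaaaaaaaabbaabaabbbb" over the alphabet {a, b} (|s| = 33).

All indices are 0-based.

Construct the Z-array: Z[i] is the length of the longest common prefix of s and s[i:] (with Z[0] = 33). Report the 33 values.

Z[0]=33
i=1: fresh scan; Z[1]=1 extend→box=[1,2)
i=2: fresh scan; Z[2]=0
i=3: fresh scan; Z[3]=0
i=4: fresh scan; Z[4]=1 extend→box=[4,5)
i=5: fresh scan; Z[5]=0
i=6: fresh scan; Z[6]=0
i=7: fresh scan; Z[7]=0
i=8: fresh scan; Z[8]=1 extend→box=[8,9)
i=9: fresh scan; Z[9]=0
i=10: fresh scan; Z[10]=1 extend→box=[10,11)
i=11: fresh scan; Z[11]=0
i=12: fresh scan; Z[12]=2 extend→box=[12,14)
i=13: min(r-i=1, Z[1]=1)=1; Z[13]=2 extend→box=[13,15)
i=14: min(r-i=1, Z[1]=1)=1; Z[14]=2 extend→box=[14,16)
i=15: min(r-i=1, Z[1]=1)=1; Z[15]=2 extend→box=[15,17)
i=16: min(r-i=1, Z[1]=1)=1; Z[16]=2 extend→box=[16,18)
i=17: min(r-i=1, Z[1]=1)=1; Z[17]=2 extend→box=[17,19)
i=18: min(r-i=1, Z[1]=1)=1; Z[18]=2 extend→box=[18,20)
i=19: min(r-i=1, Z[1]=1)=1; Z[19]=2 extend→box=[19,21)
i=20: min(r-i=1, Z[1]=1)=1; Z[20]=5 extend→box=[20,25)
i=21: min(r-i=4, Z[1]=1)=1; Z[21]=1
i=22: min(r-i=3, Z[2]=0)=0; Z[22]=0
i=23: min(r-i=2, Z[3]=0)=0; Z[23]=0
i=24: min(r-i=1, Z[4]=1)=1; Z[24]=3 extend→box=[24,27)
i=25: min(r-i=2, Z[1]=1)=1; Z[25]=1
i=26: min(r-i=1, Z[2]=0)=0; Z[26]=0
i=27: fresh scan; Z[27]=4 extend→box=[27,31)
i=28: min(r-i=3, Z[1]=1)=1; Z[28]=1
i=29: min(r-i=2, Z[2]=0)=0; Z[29]=0
i=30: min(r-i=1, Z[3]=0)=0; Z[30]=0
i=31: fresh scan; Z[31]=0
i=32: fresh scan; Z[32]=0

[33, 1, 0, 0, 1, 0, 0, 0, 1, 0, 1, 0, 2, 2, 2, 2, 2, 2, 2, 2, 5, 1, 0, 0, 3, 1, 0, 4, 1, 0, 0, 0, 0]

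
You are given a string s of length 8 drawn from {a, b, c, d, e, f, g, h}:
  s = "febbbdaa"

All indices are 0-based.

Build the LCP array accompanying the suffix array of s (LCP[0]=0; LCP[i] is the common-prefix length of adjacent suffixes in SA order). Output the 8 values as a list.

rank | idx | suffix
   0 |   7 | a
   1 |   6 | aa
   2 |   2 | bbbdaa
   3 |   3 | bbdaa
   4 |   4 | bdaa
   5 |   5 | daa
   6 |   1 | ebbbdaa
   7 |   0 | febbbdaa

SA = [7, 6, 2, 3, 4, 5, 1, 0]
[i] adj suffixes → lcp
  [1] 7/6 → 1 ('a')
  [2] 6/2 → 0 ('')
  [3] 2/3 → 2 ('bb')
  [4] 3/4 → 1 ('b')
  [5] 4/5 → 0 ('')
  [6] 5/1 → 0 ('')
  [7] 1/0 → 0 ('')

[0, 1, 0, 2, 1, 0, 0, 0]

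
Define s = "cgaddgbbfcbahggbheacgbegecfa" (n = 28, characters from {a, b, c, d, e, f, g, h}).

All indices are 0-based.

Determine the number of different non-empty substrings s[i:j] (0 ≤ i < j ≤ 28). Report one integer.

383

rank | idx | suffix
   0 |  27 | a
   1 |  18 | acgbegecfa
   2 |   2 | addgbbfcbahggbheacgbegecfa
   3 |  11 | ahggbheacgbegecfa
   4 |  10 | bahggbheacgbegecfa
   5 |   6 | bbfcbahggbheacgbegecfa
   6 |  21 | begecfa
   7 |   7 | bfcbahggbheacgbegecfa
   8 |  15 | bheacgbegecfa
   9 |   9 | cbahggbheacgbegecfa
  10 |  25 | cfa
  11 |   0 | cgaddgbbfcbahggbheacgbegecfa
  12 |  19 | cgbegecfa
  13 |   3 | ddgbbfcbahggbheacgbegecfa
  14 |   4 | dgbbfcbahggbheacgbegecfa
  15 |  17 | eacgbegecfa
  16 |  24 | ecfa
  17 |  22 | egecfa
  18 |  26 | fa
  19 |   8 | fcbahggbheacgbegecfa
  20 |   1 | gaddgbbfcbahggbheacgbegecfa
  21 |   5 | gbbfcbahggbheacgbegecfa
  22 |  20 | gbegecfa
  23 |  14 | gbheacgbegecfa
  24 |  23 | gecfa
  25 |  13 | ggbheacgbegecfa
  26 |  16 | heacgbegecfa
  27 |  12 | hggbheacgbegecfa

SA = [27, 18, 2, 11, 10, 6, 21, 7, 15, 9, 25, 0, 19, 3, 4, 17, 24, 22, 26, 8, 1, 5, 20, 14, 23, 13, 16, 12]
[i] adj suffixes → lcp
  [1] 27/18 → 1 ('a')
  [2] 18/2 → 1 ('a')
  [3] 2/11 → 1 ('a')
  [4] 11/10 → 0 ('')
  [5] 10/6 → 1 ('b')
  [6] 6/21 → 1 ('b')
  [7] 21/7 → 1 ('b')
  [8] 7/15 → 1 ('b')
  [9] 15/9 → 0 ('')
  [10] 9/25 → 1 ('c')
  [11] 25/0 → 1 ('c')
  [12] 0/19 → 2 ('cg')
  [13] 19/3 → 0 ('')
  [14] 3/4 → 1 ('d')
  [15] 4/17 → 0 ('')
  [16] 17/24 → 1 ('e')
  [17] 24/22 → 1 ('e')
  [18] 22/26 → 0 ('')
  [19] 26/8 → 1 ('f')
  [20] 8/1 → 0 ('')
  [21] 1/5 → 1 ('g')
  [22] 5/20 → 2 ('gb')
  [23] 20/14 → 2 ('gb')
  [24] 14/23 → 1 ('g')
  [25] 23/13 → 1 ('g')
  [26] 13/16 → 0 ('')
  [27] 16/12 → 1 ('h')

n(n+1)/2 = 28·29/2 = 406
Σ LCP = 0 + 1 + 1 + 1 + 0 + 1 + 1 + 1 + 1 + 0 + 1 + 1 + 2 + 0 + 1 + 0 + 1 + 1 + 0 + 1 + 0 + 1 + 2 + 2 + 1 + 1 + 0 + 1 = 23
distinct = 406 − 23 = 383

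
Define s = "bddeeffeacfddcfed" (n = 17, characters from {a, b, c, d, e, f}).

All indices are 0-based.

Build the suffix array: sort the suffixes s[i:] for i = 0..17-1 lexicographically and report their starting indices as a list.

[8, 0, 9, 13, 16, 12, 11, 1, 2, 7, 15, 3, 4, 10, 6, 14, 5]

rank | idx | suffix
   0 |   8 | acfddcfed
   1 |   0 | bddeeffeacfddcfed
   2 |   9 | cfddcfed
   3 |  13 | cfed
   4 |  16 | d
   5 |  12 | dcfed
   6 |  11 | ddcfed
   7 |   1 | ddeeffeacfddcfed
   8 |   2 | deeffeacfddcfed
   9 |   7 | eacfddcfed
  10 |  15 | ed
  11 |   3 | eeffeacfddcfed
  12 |   4 | effeacfddcfed
  13 |  10 | fddcfed
  14 |   6 | feacfddcfed
  15 |  14 | fed
  16 |   5 | ffeacfddcfed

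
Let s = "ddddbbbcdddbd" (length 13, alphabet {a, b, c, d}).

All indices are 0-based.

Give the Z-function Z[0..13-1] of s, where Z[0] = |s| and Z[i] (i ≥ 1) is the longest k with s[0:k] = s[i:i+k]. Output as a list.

Z[0]=13
i=1: fresh scan; Z[1]=3 extend→box=[1,4)
i=2: min(r-i=2, Z[1]=3)=2; Z[2]=2
i=3: min(r-i=1, Z[2]=2)=1; Z[3]=1
i=4: fresh scan; Z[4]=0
i=5: fresh scan; Z[5]=0
i=6: fresh scan; Z[6]=0
i=7: fresh scan; Z[7]=0
i=8: fresh scan; Z[8]=3 extend→box=[8,11)
i=9: min(r-i=2, Z[1]=3)=2; Z[9]=2
i=10: min(r-i=1, Z[2]=2)=1; Z[10]=1
i=11: fresh scan; Z[11]=0
i=12: fresh scan; Z[12]=1 extend→box=[12,13)

[13, 3, 2, 1, 0, 0, 0, 0, 3, 2, 1, 0, 1]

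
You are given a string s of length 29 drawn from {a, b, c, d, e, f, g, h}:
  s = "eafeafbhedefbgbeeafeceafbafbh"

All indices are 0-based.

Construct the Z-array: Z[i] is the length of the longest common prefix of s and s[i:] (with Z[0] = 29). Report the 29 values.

[29, 0, 0, 3, 0, 0, 0, 0, 1, 0, 1, 0, 0, 0, 0, 1, 4, 0, 0, 1, 0, 3, 0, 0, 0, 0, 0, 0, 0]

Z[0]=29
i=1: i≥r, start 0; Z[1]=0
i=2: i≥r, start 0; Z[2]=0
i=3: i≥r, start 0; Z[3]=3 extend→box=[3,6)
i=4: min(r-i=2, Z[1]=0)=0; Z[4]=0
i=5: min(r-i=1, Z[2]=0)=0; Z[5]=0
i=6: i≥r, start 0; Z[6]=0
i=7: i≥r, start 0; Z[7]=0
i=8: i≥r, start 0; Z[8]=1 extend→box=[8,9)
i=9: i≥r, start 0; Z[9]=0
i=10: i≥r, start 0; Z[10]=1 extend→box=[10,11)
i=11: i≥r, start 0; Z[11]=0
i=12: i≥r, start 0; Z[12]=0
i=13: i≥r, start 0; Z[13]=0
i=14: i≥r, start 0; Z[14]=0
i=15: i≥r, start 0; Z[15]=1 extend→box=[15,16)
i=16: i≥r, start 0; Z[16]=4 extend→box=[16,20)
i=17: min(r-i=3, Z[1]=0)=0; Z[17]=0
i=18: min(r-i=2, Z[2]=0)=0; Z[18]=0
i=19: min(r-i=1, Z[3]=3)=1; Z[19]=1
i=20: i≥r, start 0; Z[20]=0
i=21: i≥r, start 0; Z[21]=3 extend→box=[21,24)
i=22: min(r-i=2, Z[1]=0)=0; Z[22]=0
i=23: min(r-i=1, Z[2]=0)=0; Z[23]=0
i=24: i≥r, start 0; Z[24]=0
i=25: i≥r, start 0; Z[25]=0
i=26: i≥r, start 0; Z[26]=0
i=27: i≥r, start 0; Z[27]=0
i=28: i≥r, start 0; Z[28]=0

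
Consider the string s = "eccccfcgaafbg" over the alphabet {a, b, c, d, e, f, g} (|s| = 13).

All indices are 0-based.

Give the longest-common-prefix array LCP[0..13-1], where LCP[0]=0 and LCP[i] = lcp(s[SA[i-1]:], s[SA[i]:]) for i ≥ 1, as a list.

sorted suffixes:
  #0 SA[0]=8  'aafbg'
  #1 SA[1]=9  'afbg'
  #2 SA[2]=11  'bg'
  #3 SA[3]=1  'ccccfcgaafbg'
  #4 SA[4]=2  'cccfcgaafbg'
  #5 SA[5]=3  'ccfcgaafbg'
  #6 SA[6]=4  'cfcgaafbg'
  #7 SA[7]=6  'cgaafbg'
  #8 SA[8]=0  'eccccfcgaafbg'
  #9 SA[9]=10  'fbg'
  #10 SA[10]=5  'fcgaafbg'
  #11 SA[11]=12  'g'
  #12 SA[12]=7  'gaafbg'

SA = [8, 9, 11, 1, 2, 3, 4, 6, 0, 10, 5, 12, 7]
[i] adj suffixes → lcp
  [1] 8/9 → 1 ('a')
  [2] 9/11 → 0 ('')
  [3] 11/1 → 0 ('')
  [4] 1/2 → 3 ('ccc')
  [5] 2/3 → 2 ('cc')
  [6] 3/4 → 1 ('c')
  [7] 4/6 → 1 ('c')
  [8] 6/0 → 0 ('')
  [9] 0/10 → 0 ('')
  [10] 10/5 → 1 ('f')
  [11] 5/12 → 0 ('')
  [12] 12/7 → 1 ('g')

[0, 1, 0, 0, 3, 2, 1, 1, 0, 0, 1, 0, 1]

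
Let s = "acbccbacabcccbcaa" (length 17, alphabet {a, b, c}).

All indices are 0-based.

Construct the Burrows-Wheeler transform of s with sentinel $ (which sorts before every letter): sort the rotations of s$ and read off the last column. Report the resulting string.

rank  rotation            last
    0  $acbccbacabcccbcaa  a
    1  a$acbccbacabcccbca  a
    2  aa$acbccbacabcccbc  c
    3  abcccbcaa$acbccbac  c
    4  acabcccbcaa$acbccb  b
    5  acbccbacabcccbcaa$  $
    6  bacabcccbcaa$acbcc  c
    7  bcaa$acbccbacabccc  c
    8  bccbacabcccbcaa$ac  c
    9  bcccbcaa$acbccbaca  a
   10  caa$acbccbacabcccb  b
   11  cabcccbcaa$acbccba  a
   12  cbacabcccbcaa$acbc  c
   13  cbcaa$acbccbacabcc  c
   14  cbccbacabcccbcaa$a  a
   15  ccbacabcccbcaa$acb  b
   16  ccbcaa$acbccbacabc  c
   17  cccbcaa$acbccbacab  b

aaccb$cccabaccabcb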